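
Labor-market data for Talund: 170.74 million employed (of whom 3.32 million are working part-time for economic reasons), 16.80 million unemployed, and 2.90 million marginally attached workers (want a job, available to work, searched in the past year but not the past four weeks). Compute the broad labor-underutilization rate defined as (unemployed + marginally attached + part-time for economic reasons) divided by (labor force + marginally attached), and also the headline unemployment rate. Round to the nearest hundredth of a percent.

Broad underutilization rate ≈ 12.09%; headline unemployment rate ≈ 8.96%.

Labor force = 170.74 + 16.80 = 187.54 million.
Numerator = 16.80 + 2.90 + 3.32 = 23.02 million.
Denominator = 187.54 + 2.90 = 190.44 million.
Broad rate = 23.02 / 190.44 = 12.09%.
Headline unemployment rate = 16.80 / 187.54 = 8.96%.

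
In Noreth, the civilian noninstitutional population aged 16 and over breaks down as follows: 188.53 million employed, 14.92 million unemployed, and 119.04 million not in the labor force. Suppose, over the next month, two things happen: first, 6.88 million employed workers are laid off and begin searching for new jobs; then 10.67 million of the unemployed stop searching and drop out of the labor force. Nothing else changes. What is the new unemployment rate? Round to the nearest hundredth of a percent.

Initially, labor force = 188.53 + 14.92 = 203.45 million, so u = 14.92/203.45 = 7.33%.
After the first change, employed falls and unemployed rises by 6.88; labor force unchanged → E = 181.65, U = 21.80, labor force = 203.45 million.
After the second change, unemployed and labor force both fall by 10.67 → E = 181.65, U = 11.13, labor force = 192.78 million.
New unemployment rate = 11.13 / 192.78 = 5.77%.

New unemployment rate ≈ 5.77%.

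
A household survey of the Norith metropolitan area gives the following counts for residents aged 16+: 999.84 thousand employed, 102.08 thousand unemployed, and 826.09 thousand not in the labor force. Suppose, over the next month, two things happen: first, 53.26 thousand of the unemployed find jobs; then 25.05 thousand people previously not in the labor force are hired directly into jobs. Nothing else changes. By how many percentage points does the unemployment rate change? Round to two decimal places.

Initially, labor force = 999.84 + 102.08 = 1,101.92 thousand, so u = 102.08/1,101.92 = 9.26%.
After the first change, unemployed falls and employed rises by 53.26; labor force unchanged → E = 1,053.10, U = 48.82, labor force = 1,101.92 thousand.
After the second change, employed and labor force both rise by 25.05; unemployed unchanged → E = 1,078.15, U = 48.82, labor force = 1,126.97 thousand.
New unemployment rate = 48.82 / 1,126.97 = 4.33%.
Change = 4.33% − 9.26% = −4.93 percentage points.

The unemployment rate changes by −4.93 percentage points.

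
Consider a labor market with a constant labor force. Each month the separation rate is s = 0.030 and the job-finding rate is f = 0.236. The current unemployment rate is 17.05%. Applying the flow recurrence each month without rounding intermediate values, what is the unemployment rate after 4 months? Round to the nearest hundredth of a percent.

With a fixed labor force, u_{t+1} = u_t + s·(1−u_t) − f·u_t = u_t·(1−s−f) + s.
Here 1−s−f = 0.734 and s = 0.030.
u_1 = 0.170500 × 0.734 + 0.030 = 0.155147.
u_2 = 0.155147 × 0.734 + 0.030 = 0.143878.
u_3 = 0.143878 × 0.734 + 0.030 = 0.135606.
u_4 = 0.135606 × 0.734 + 0.030 = 0.129535.

Unemployment rate after four months ≈ 12.95%.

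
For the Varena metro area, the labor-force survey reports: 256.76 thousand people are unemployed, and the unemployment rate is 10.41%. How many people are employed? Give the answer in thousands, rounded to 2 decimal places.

Labor force = U / u = 256.76 / 0.1041 ≈ 2,466.47 thousand.
Employed = labor force − unemployed = 2,466.47 − 256.76 = 2,209.71 thousand.

About 2,209.71 thousand are employed.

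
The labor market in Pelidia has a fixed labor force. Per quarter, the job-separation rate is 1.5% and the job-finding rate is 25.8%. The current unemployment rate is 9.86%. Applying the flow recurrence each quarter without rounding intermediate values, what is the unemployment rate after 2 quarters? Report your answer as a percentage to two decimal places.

With a fixed labor force, u_{t+1} = u_t + s·(1−u_t) − f·u_t = u_t·(1−s−f) + s.
Here 1−s−f = 0.727 and s = 0.015.
u_1 = 0.098600 × 0.727 + 0.015 = 0.086682.
u_2 = 0.086682 × 0.727 + 0.015 = 0.078018.

Unemployment rate after two quarters ≈ 7.80%.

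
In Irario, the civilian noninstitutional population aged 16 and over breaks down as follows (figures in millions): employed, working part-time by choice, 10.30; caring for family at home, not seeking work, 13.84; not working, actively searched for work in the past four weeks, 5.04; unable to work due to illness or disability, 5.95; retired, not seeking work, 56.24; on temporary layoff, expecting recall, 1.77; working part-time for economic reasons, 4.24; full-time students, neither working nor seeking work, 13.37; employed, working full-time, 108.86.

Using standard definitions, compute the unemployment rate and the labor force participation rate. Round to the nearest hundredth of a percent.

Unemployment rate ≈ 5.23%; labor force participation rate ≈ 59.29%.

Employed = 10.30 + 4.24 + 108.86 = 123.40 million (anyone who worked, including part-time for economic reasons, counts as employed).
Unemployed = 5.04 + 1.77 = 6.81 million (jobless and actively searching, or on temporary layoff).
Labor force = 123.40 + 6.81 = 130.21 million.
Not in labor force = 13.84 + 5.95 + 56.24 + 13.37 = 89.40 million (those not working and not actively searching are outside the labor force).
Civilian working-age population = 130.21 + 89.40 = 219.61 million.
Unemployment rate = 6.81 / 130.21 = 5.23%.
Labor force participation rate = 130.21 / 219.61 = 59.29%.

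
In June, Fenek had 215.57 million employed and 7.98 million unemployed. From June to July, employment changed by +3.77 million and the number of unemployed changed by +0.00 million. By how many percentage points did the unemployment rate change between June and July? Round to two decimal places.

The unemployment rate changed by −0.06 percentage points.

June: labor force = 215.57 + 7.98 = 223.55; u = 7.98/223.55 = 3.57%.
July: labor force = 219.34 + 7.98 = 227.32; u = 7.98/227.32 = 3.51%.
Change = 3.51% − 3.57% = −0.06 pp.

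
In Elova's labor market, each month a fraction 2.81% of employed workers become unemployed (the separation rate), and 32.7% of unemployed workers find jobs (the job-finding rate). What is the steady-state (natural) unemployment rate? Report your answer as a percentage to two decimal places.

At steady state the flows balance: s·E = f·U, so U/(E+U) = s/(s+f).
u* = 2.81 / (2.81 + 32.7) = 2.81 / 35.51 = 7.91%.

Steady-state unemployment rate ≈ 7.91%.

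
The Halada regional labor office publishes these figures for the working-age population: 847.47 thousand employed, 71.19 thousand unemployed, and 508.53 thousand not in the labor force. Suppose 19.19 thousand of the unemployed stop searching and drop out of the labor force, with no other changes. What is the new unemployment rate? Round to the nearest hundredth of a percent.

New unemployment rate ≈ 5.78%.

Initially, labor force = 847.47 + 71.19 = 918.66 thousand, so u = 71.19/918.66 = 7.75%.
After the change, unemployed and labor force both fall by 19.19 → E = 847.47, U = 52.00, labor force = 899.47 thousand.
New unemployment rate = 52.00 / 899.47 = 5.78%.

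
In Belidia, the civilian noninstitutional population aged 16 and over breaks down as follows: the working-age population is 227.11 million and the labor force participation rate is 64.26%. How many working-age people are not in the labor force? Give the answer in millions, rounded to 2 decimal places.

Share not in the labor force = 1 − 0.6426 = 0.3574.
Not in labor force = 0.3574 × 227.11 ≈ 81.17 million.

About 81.17 million are not in the labor force.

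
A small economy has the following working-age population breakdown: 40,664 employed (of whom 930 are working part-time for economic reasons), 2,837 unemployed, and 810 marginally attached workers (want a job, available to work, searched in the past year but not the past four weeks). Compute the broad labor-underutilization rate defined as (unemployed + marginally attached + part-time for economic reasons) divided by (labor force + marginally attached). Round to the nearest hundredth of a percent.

Broad underutilization rate ≈ 10.33%.

Labor force = 40,664 + 2,837 = 43,501.
Numerator = 2,837 + 810 + 930 = 4,577.
Denominator = 43,501 + 810 = 44,311.
Broad rate = 4,577 / 44,311 = 10.33%.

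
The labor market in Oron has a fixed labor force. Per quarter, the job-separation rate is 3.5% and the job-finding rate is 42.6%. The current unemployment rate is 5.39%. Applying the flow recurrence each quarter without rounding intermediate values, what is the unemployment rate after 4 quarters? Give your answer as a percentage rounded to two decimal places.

With a fixed labor force, u_{t+1} = u_t + s·(1−u_t) − f·u_t = u_t·(1−s−f) + s.
Here 1−s−f = 0.539 and s = 0.035.
u_1 = 0.053900 × 0.539 + 0.035 = 0.064052.
u_2 = 0.064052 × 0.539 + 0.035 = 0.069524.
u_3 = 0.069524 × 0.539 + 0.035 = 0.072473.
u_4 = 0.072473 × 0.539 + 0.035 = 0.074063.

Unemployment rate after four quarters ≈ 7.41%.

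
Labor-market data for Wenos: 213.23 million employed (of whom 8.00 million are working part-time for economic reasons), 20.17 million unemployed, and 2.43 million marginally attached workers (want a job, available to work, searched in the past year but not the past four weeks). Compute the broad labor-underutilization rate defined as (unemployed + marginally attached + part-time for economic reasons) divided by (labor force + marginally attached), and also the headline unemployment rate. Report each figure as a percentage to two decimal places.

Labor force = 213.23 + 20.17 = 233.40 million.
Numerator = 20.17 + 2.43 + 8.00 = 30.60 million.
Denominator = 233.40 + 2.43 = 235.83 million.
Broad rate = 30.60 / 235.83 = 12.98%.
Headline unemployment rate = 20.17 / 233.40 = 8.64%.

Broad underutilization rate ≈ 12.98%; headline unemployment rate ≈ 8.64%.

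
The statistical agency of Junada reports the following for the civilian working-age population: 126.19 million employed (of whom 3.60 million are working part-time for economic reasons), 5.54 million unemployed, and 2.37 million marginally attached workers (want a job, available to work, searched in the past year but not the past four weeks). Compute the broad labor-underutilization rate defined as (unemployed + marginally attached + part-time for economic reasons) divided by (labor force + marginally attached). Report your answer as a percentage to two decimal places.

Broad underutilization rate ≈ 8.58%.

Labor force = 126.19 + 5.54 = 131.73 million.
Numerator = 5.54 + 2.37 + 3.60 = 11.51 million.
Denominator = 131.73 + 2.37 = 134.10 million.
Broad rate = 11.51 / 134.10 = 8.58%.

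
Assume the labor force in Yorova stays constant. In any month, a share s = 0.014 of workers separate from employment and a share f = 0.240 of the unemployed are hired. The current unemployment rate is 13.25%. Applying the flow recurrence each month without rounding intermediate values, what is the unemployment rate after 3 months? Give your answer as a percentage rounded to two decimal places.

With a fixed labor force, u_{t+1} = u_t + s·(1−u_t) − f·u_t = u_t·(1−s−f) + s.
Here 1−s−f = 0.746 and s = 0.014.
u_1 = 0.132500 × 0.746 + 0.014 = 0.112845.
u_2 = 0.112845 × 0.746 + 0.014 = 0.098182.
u_3 = 0.098182 × 0.746 + 0.014 = 0.087244.

Unemployment rate after three months ≈ 8.72%.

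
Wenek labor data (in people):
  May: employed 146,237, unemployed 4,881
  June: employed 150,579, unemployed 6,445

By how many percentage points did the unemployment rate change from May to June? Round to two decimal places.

May: labor force = 146,237 + 4,881 = 151,118; u = 4,881/151,118 = 3.23%.
June: labor force = 150,579 + 6,445 = 157,024; u = 6,445/157,024 = 4.10%.
Change = 4.10% − 3.23% = +0.87 pp.

The unemployment rate changed by +0.87 percentage points.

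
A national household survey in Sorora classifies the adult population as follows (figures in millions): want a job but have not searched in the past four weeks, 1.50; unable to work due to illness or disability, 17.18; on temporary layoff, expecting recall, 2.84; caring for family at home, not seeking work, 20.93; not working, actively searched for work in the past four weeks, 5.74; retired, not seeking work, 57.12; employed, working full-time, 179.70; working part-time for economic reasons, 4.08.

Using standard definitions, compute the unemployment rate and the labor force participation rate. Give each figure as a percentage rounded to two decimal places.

Unemployment rate ≈ 4.46%; labor force participation rate ≈ 66.54%.

Employed = 179.70 + 4.08 = 183.78 million (anyone who worked, including part-time for economic reasons, counts as employed).
Unemployed = 2.84 + 5.74 = 8.58 million (jobless and actively searching, or on temporary layoff).
Labor force = 183.78 + 8.58 = 192.36 million.
Not in labor force = 1.50 + 17.18 + 20.93 + 57.12 = 96.73 million (those not working and not actively searching are outside the labor force — including those who want a job but have given up searching).
Civilian working-age population = 192.36 + 96.73 = 289.09 million.
Unemployment rate = 8.58 / 192.36 = 4.46%.
Labor force participation rate = 192.36 / 289.09 = 66.54%.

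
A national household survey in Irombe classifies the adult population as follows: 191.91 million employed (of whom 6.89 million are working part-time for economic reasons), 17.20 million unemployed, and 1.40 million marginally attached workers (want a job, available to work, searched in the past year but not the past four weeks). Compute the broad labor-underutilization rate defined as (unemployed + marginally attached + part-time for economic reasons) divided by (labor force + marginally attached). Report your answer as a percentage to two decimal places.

Broad underutilization rate ≈ 12.11%.

Labor force = 191.91 + 17.20 = 209.11 million.
Numerator = 17.20 + 1.40 + 6.89 = 25.49 million.
Denominator = 209.11 + 1.40 = 210.51 million.
Broad rate = 25.49 / 210.51 = 12.11%.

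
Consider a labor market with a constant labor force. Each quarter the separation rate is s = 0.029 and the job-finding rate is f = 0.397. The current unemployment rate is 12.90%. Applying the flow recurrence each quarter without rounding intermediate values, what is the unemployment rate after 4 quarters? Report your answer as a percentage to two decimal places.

With a fixed labor force, u_{t+1} = u_t + s·(1−u_t) − f·u_t = u_t·(1−s−f) + s.
Here 1−s−f = 0.574 and s = 0.029.
u_1 = 0.129000 × 0.574 + 0.029 = 0.103046.
u_2 = 0.103046 × 0.574 + 0.029 = 0.088148.
u_3 = 0.088148 × 0.574 + 0.029 = 0.079597.
u_4 = 0.079597 × 0.574 + 0.029 = 0.074689.

Unemployment rate after four quarters ≈ 7.47%.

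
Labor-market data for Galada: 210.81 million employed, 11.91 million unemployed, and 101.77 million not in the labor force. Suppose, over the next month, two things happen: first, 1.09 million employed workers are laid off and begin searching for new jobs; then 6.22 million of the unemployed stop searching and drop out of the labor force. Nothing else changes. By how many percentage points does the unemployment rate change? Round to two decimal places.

Initially, labor force = 210.81 + 11.91 = 222.72 million, so u = 11.91/222.72 = 5.35%.
After the first change, employed falls and unemployed rises by 1.09; labor force unchanged → E = 209.72, U = 13.00, labor force = 222.72 million.
After the second change, unemployed and labor force both fall by 6.22 → E = 209.72, U = 6.78, labor force = 216.50 million.
New unemployment rate = 6.78 / 216.50 = 3.13%.
Change = 3.13% − 5.35% = −2.22 percentage points.

The unemployment rate changes by −2.22 percentage points.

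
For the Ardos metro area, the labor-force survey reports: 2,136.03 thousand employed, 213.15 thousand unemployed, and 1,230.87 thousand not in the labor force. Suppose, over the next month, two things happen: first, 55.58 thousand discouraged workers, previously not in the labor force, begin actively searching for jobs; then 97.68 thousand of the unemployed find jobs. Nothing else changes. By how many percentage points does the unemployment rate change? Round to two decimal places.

Initially, labor force = 2,136.03 + 213.15 = 2,349.18 thousand, so u = 213.15/2,349.18 = 9.07%.
After the first change, unemployed and labor force both rise by 55.58 → E = 2,136.03, U = 268.73, labor force = 2,404.76 thousand.
After the second change, unemployed falls and employed rises by 97.68; labor force unchanged → E = 2,233.71, U = 171.05, labor force = 2,404.76 thousand.
New unemployment rate = 171.05 / 2,404.76 = 7.11%.
Change = 7.11% − 9.07% = −1.96 percentage points.

The unemployment rate changes by −1.96 percentage points.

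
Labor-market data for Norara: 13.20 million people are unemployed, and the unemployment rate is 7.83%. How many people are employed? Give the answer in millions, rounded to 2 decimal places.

About 155.38 million are employed.

Labor force = U / u = 13.20 / 0.0783 ≈ 168.58 million.
Employed = labor force − unemployed = 168.58 − 13.20 = 155.38 million.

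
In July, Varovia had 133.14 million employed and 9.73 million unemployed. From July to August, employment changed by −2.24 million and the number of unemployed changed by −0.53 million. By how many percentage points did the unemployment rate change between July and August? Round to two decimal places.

The unemployment rate changed by −0.24 percentage points.

July: labor force = 133.14 + 9.73 = 142.87; u = 9.73/142.87 = 6.81%.
August: labor force = 130.90 + 9.20 = 140.10; u = 9.20/140.10 = 6.57%.
Change = 6.57% − 6.81% = −0.24 pp.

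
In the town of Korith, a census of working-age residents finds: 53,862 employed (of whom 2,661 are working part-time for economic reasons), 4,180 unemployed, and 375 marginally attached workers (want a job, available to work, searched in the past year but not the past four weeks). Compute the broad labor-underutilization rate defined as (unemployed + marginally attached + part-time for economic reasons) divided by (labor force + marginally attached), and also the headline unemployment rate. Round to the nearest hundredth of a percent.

Broad underutilization rate ≈ 12.35%; headline unemployment rate ≈ 7.20%.

Labor force = 53,862 + 4,180 = 58,042.
Numerator = 4,180 + 375 + 2,661 = 7,216.
Denominator = 58,042 + 375 = 58,417.
Broad rate = 7,216 / 58,417 = 12.35%.
Headline unemployment rate = 4,180 / 58,042 = 7.20%.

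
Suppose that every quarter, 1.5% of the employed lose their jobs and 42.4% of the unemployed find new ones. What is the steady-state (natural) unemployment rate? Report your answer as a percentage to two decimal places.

At steady state the flows balance: s·E = f·U, so U/(E+U) = s/(s+f).
u* = 1.5 / (1.5 + 42.4) = 1.5 / 43.90 = 3.42%.

Steady-state unemployment rate ≈ 3.42%.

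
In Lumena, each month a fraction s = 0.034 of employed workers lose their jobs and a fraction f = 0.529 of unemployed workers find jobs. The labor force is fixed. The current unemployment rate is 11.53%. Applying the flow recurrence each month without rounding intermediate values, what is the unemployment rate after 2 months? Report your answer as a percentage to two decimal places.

With a fixed labor force, u_{t+1} = u_t + s·(1−u_t) − f·u_t = u_t·(1−s−f) + s.
Here 1−s−f = 0.437 and s = 0.034.
u_1 = 0.115300 × 0.437 + 0.034 = 0.084386.
u_2 = 0.084386 × 0.437 + 0.034 = 0.070877.

Unemployment rate after two months ≈ 7.09%.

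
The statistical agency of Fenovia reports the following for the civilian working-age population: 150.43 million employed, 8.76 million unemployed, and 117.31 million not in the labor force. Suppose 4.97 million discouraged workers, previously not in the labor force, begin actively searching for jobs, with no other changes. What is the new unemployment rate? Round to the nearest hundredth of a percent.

New unemployment rate ≈ 8.36%.

Initially, labor force = 150.43 + 8.76 = 159.19 million, so u = 8.76/159.19 = 5.50%.
After the change, unemployed and labor force both rise by 4.97 → E = 150.43, U = 13.73, labor force = 164.16 million.
New unemployment rate = 13.73 / 164.16 = 8.36%.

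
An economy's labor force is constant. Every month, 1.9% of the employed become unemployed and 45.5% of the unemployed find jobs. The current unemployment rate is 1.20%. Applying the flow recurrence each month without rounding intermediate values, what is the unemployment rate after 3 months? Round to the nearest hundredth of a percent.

Unemployment rate after three months ≈ 3.60%.

With a fixed labor force, u_{t+1} = u_t + s·(1−u_t) − f·u_t = u_t·(1−s−f) + s.
Here 1−s−f = 0.526 and s = 0.019.
u_1 = 0.012000 × 0.526 + 0.019 = 0.025312.
u_2 = 0.025312 × 0.526 + 0.019 = 0.032314.
u_3 = 0.032314 × 0.526 + 0.019 = 0.035997.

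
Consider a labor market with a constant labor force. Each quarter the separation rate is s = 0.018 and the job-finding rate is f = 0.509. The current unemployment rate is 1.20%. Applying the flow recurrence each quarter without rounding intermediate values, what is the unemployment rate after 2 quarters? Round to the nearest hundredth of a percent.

Unemployment rate after two quarters ≈ 2.92%.

With a fixed labor force, u_{t+1} = u_t + s·(1−u_t) − f·u_t = u_t·(1−s−f) + s.
Here 1−s−f = 0.473 and s = 0.018.
u_1 = 0.012000 × 0.473 + 0.018 = 0.023676.
u_2 = 0.023676 × 0.473 + 0.018 = 0.029199.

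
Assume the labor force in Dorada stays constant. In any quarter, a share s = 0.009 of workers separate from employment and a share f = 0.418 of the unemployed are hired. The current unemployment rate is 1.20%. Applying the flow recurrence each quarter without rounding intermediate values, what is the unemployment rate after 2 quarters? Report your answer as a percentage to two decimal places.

With a fixed labor force, u_{t+1} = u_t + s·(1−u_t) − f·u_t = u_t·(1−s−f) + s.
Here 1−s−f = 0.573 and s = 0.009.
u_1 = 0.012000 × 0.573 + 0.009 = 0.015876.
u_2 = 0.015876 × 0.573 + 0.009 = 0.018097.

Unemployment rate after two quarters ≈ 1.81%.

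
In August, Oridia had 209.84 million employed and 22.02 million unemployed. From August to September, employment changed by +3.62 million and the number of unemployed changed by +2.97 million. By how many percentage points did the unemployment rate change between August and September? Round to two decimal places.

The unemployment rate changed by +0.98 percentage points.

August: labor force = 209.84 + 22.02 = 231.86; u = 22.02/231.86 = 9.50%.
September: labor force = 213.46 + 24.99 = 238.45; u = 24.99/238.45 = 10.48%.
Change = 10.48% − 9.50% = +0.98 pp.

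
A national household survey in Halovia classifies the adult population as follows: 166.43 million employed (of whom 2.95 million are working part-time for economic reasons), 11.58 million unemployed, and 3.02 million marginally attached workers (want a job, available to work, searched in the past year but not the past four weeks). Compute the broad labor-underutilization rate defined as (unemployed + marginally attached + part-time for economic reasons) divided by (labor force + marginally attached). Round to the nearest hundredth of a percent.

Labor force = 166.43 + 11.58 = 178.01 million.
Numerator = 11.58 + 3.02 + 2.95 = 17.55 million.
Denominator = 178.01 + 3.02 = 181.03 million.
Broad rate = 17.55 / 181.03 = 9.69%.

Broad underutilization rate ≈ 9.69%.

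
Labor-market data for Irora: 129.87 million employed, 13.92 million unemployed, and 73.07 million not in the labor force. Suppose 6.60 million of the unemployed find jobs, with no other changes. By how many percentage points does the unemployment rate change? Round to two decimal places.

The unemployment rate changes by −4.59 percentage points.

Initially, labor force = 129.87 + 13.92 = 143.79 million, so u = 13.92/143.79 = 9.68%.
After the change, unemployed falls and employed rises by 6.60; labor force unchanged → E = 136.47, U = 7.32, labor force = 143.79 million.
New unemployment rate = 7.32 / 143.79 = 5.09%.
Change = 5.09% − 9.68% = −4.59 percentage points.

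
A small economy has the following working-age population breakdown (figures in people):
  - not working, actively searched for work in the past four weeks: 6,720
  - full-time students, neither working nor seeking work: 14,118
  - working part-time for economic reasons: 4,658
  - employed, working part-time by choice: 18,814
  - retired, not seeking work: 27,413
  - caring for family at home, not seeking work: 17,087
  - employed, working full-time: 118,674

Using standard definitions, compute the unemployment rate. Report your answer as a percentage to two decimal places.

Employed = 4,658 + 18,814 + 118,674 = 142,146 (anyone who worked, including part-time for economic reasons, counts as employed).
Unemployed = 6,720.
Labor force = 142,146 + 6,720 = 148,866.
Unemployment rate = 6,720 / 148,866 = 4.51%.

Unemployment rate ≈ 4.51%.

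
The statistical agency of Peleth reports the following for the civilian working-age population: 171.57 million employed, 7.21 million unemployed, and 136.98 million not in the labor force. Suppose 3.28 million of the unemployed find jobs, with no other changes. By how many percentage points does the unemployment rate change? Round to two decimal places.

Initially, labor force = 171.57 + 7.21 = 178.78 million, so u = 7.21/178.78 = 4.03%.
After the change, unemployed falls and employed rises by 3.28; labor force unchanged → E = 174.85, U = 3.93, labor force = 178.78 million.
New unemployment rate = 3.93 / 178.78 = 2.20%.
Change = 2.20% − 4.03% = −1.83 percentage points.

The unemployment rate changes by −1.83 percentage points.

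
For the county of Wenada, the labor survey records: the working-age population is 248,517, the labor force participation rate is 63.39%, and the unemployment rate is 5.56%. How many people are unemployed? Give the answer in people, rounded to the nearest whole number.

About 8,759 are unemployed.

Labor force = 0.6339 × 248,517 = 157,535.
Unemployed = 0.0556 × 157,535 ≈ 8,759.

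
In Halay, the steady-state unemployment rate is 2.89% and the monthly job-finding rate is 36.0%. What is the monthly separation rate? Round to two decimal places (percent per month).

From u* = s/(s+f): s = u·f/(1−u).
s = 0.0289 × 36.0 / (1 − 0.0289) = 1.0404 / 0.9711 ≈ 1.07% per month.

Separation rate ≈ 1.07% per month.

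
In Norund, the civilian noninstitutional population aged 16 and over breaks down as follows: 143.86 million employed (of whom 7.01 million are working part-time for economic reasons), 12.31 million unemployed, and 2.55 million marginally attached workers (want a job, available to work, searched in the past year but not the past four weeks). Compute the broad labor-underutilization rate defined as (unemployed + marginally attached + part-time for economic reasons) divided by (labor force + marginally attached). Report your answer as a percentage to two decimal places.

Labor force = 143.86 + 12.31 = 156.17 million.
Numerator = 12.31 + 2.55 + 7.01 = 21.87 million.
Denominator = 156.17 + 2.55 = 158.72 million.
Broad rate = 21.87 / 158.72 = 13.78%.

Broad underutilization rate ≈ 13.78%.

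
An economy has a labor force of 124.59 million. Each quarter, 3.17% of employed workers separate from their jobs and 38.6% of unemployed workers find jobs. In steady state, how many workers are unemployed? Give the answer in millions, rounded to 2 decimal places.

About 9.46 million are unemployed in steady state.

Steady-state unemployment rate u* = s/(s+f) = 3.17/(3.17+38.6) = 0.075892.
Unemployed = u* × labor force = 0.075892 × 124.59 ≈ 9.46 million.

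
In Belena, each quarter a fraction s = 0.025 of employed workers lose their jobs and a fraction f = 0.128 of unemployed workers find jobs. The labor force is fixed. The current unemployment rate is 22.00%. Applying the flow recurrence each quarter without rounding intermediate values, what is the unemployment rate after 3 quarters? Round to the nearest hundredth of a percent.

Unemployment rate after three quarters ≈ 19.78%.

With a fixed labor force, u_{t+1} = u_t + s·(1−u_t) − f·u_t = u_t·(1−s−f) + s.
Here 1−s−f = 0.847 and s = 0.025.
u_1 = 0.220000 × 0.847 + 0.025 = 0.211340.
u_2 = 0.211340 × 0.847 + 0.025 = 0.204005.
u_3 = 0.204005 × 0.847 + 0.025 = 0.197792.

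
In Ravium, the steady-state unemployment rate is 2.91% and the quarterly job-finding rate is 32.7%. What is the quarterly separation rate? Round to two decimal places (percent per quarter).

Separation rate ≈ 0.98% per quarter.

From u* = s/(s+f): s = u·f/(1−u).
s = 0.0291 × 32.7 / (1 − 0.0291) = 0.9516 / 0.9709 ≈ 0.98% per quarter.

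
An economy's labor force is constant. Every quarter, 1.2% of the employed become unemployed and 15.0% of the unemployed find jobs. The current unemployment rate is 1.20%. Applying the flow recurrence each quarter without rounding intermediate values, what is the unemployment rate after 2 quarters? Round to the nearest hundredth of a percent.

With a fixed labor force, u_{t+1} = u_t + s·(1−u_t) − f·u_t = u_t·(1−s−f) + s.
Here 1−s−f = 0.838 and s = 0.012.
u_1 = 0.012000 × 0.838 + 0.012 = 0.022056.
u_2 = 0.022056 × 0.838 + 0.012 = 0.030483.

Unemployment rate after two quarters ≈ 3.05%.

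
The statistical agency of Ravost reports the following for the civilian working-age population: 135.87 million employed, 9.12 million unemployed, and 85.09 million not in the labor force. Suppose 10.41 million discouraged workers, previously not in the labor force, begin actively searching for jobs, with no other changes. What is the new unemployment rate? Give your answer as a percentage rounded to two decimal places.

Initially, labor force = 135.87 + 9.12 = 144.99 million, so u = 9.12/144.99 = 6.29%.
After the change, unemployed and labor force both rise by 10.41 → E = 135.87, U = 19.53, labor force = 155.40 million.
New unemployment rate = 19.53 / 155.40 = 12.57%.

New unemployment rate ≈ 12.57%.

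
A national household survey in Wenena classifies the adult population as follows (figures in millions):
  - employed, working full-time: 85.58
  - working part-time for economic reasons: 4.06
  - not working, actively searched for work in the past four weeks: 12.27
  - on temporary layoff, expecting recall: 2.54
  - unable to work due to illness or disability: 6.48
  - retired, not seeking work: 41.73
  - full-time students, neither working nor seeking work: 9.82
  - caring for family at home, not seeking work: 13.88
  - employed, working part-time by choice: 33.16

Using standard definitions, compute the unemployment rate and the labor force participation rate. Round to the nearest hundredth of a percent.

Employed = 85.58 + 4.06 + 33.16 = 122.80 million (anyone who worked, including part-time for economic reasons, counts as employed).
Unemployed = 12.27 + 2.54 = 14.81 million (jobless and actively searching, or on temporary layoff).
Labor force = 122.80 + 14.81 = 137.61 million.
Not in labor force = 6.48 + 41.73 + 9.82 + 13.88 = 71.91 million (those not working and not actively searching are outside the labor force).
Civilian working-age population = 137.61 + 71.91 = 209.52 million.
Unemployment rate = 14.81 / 137.61 = 10.76%.
Labor force participation rate = 137.61 / 209.52 = 65.68%.

Unemployment rate ≈ 10.76%; labor force participation rate ≈ 65.68%.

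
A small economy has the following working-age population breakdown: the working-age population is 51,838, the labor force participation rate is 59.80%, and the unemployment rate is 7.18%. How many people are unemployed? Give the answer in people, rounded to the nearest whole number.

Labor force = 0.5980 × 51,838 = 30,999.
Unemployed = 0.0718 × 30,999 ≈ 2,226.

About 2,226 are unemployed.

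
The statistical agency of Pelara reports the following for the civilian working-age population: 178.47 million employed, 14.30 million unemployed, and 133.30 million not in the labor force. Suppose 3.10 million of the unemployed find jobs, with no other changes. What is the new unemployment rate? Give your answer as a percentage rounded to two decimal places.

New unemployment rate ≈ 5.81%.

Initially, labor force = 178.47 + 14.30 = 192.77 million, so u = 14.30/192.77 = 7.42%.
After the change, unemployed falls and employed rises by 3.10; labor force unchanged → E = 181.57, U = 11.20, labor force = 192.77 million.
New unemployment rate = 11.20 / 192.77 = 5.81%.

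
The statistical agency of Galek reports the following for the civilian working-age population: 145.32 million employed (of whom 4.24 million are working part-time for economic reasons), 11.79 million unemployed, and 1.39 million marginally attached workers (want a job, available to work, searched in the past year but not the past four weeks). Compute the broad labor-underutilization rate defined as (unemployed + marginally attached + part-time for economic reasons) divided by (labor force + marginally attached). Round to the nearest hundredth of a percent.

Broad underutilization rate ≈ 10.99%.

Labor force = 145.32 + 11.79 = 157.11 million.
Numerator = 11.79 + 1.39 + 4.24 = 17.42 million.
Denominator = 157.11 + 1.39 = 158.50 million.
Broad rate = 17.42 / 158.50 = 10.99%.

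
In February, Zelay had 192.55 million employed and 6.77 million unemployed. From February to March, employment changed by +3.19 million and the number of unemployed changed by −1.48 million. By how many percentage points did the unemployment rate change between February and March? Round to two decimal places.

February: labor force = 192.55 + 6.77 = 199.32; u = 6.77/199.32 = 3.40%.
March: labor force = 195.74 + 5.29 = 201.03; u = 5.29/201.03 = 2.63%.
Change = 2.63% − 3.40% = −0.77 pp.

The unemployment rate changed by −0.77 percentage points.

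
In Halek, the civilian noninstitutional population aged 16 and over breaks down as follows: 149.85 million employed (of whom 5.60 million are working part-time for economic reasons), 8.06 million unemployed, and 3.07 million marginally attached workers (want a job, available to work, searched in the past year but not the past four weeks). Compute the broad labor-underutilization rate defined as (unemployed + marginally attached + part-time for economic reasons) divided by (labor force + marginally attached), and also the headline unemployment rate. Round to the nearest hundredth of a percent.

Broad underutilization rate ≈ 10.39%; headline unemployment rate ≈ 5.10%.

Labor force = 149.85 + 8.06 = 157.91 million.
Numerator = 8.06 + 3.07 + 5.60 = 16.73 million.
Denominator = 157.91 + 3.07 = 160.98 million.
Broad rate = 16.73 / 160.98 = 10.39%.
Headline unemployment rate = 8.06 / 157.91 = 5.10%.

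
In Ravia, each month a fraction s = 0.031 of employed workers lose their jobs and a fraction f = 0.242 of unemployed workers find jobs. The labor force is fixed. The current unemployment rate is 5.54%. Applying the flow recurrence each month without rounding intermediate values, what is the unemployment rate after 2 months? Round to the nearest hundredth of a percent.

Unemployment rate after two months ≈ 8.28%.

With a fixed labor force, u_{t+1} = u_t + s·(1−u_t) − f·u_t = u_t·(1−s−f) + s.
Here 1−s−f = 0.727 and s = 0.031.
u_1 = 0.055400 × 0.727 + 0.031 = 0.071276.
u_2 = 0.071276 × 0.727 + 0.031 = 0.082818.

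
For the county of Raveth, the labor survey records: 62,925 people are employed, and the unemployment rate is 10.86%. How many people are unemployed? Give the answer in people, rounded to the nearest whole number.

About 7,666 are unemployed.

Let U be the number unemployed. The labor force is E + U, and U/(E+U) = 0.1086.
So U = 0.1086 × 62,925 / (1 − 0.1086) = 6833.65 / 0.8914 ≈ 7,666.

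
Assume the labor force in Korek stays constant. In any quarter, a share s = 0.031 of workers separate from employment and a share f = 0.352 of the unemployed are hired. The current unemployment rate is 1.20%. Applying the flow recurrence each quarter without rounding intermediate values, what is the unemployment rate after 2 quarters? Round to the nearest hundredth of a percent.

Unemployment rate after two quarters ≈ 5.47%.

With a fixed labor force, u_{t+1} = u_t + s·(1−u_t) − f·u_t = u_t·(1−s−f) + s.
Here 1−s−f = 0.617 and s = 0.031.
u_1 = 0.012000 × 0.617 + 0.031 = 0.038404.
u_2 = 0.038404 × 0.617 + 0.031 = 0.054695.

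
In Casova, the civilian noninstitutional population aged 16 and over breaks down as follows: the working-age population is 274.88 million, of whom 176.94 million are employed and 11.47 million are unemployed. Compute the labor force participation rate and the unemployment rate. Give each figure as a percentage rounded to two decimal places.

Labor force = employed + unemployed = 176.94 + 11.47 = 188.41 million.
Unemployment rate = 11.47 / 188.41 = 6.09%.
Labor force participation rate = 188.41 / 274.88 = 68.54%.

Labor force participation rate ≈ 68.54%; unemployment rate ≈ 6.09%.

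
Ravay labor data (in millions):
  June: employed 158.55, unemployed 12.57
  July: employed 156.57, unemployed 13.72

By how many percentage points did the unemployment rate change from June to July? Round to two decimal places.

June: labor force = 158.55 + 12.57 = 171.12; u = 12.57/171.12 = 7.35%.
July: labor force = 156.57 + 13.72 = 170.29; u = 13.72/170.29 = 8.06%.
Change = 8.06% − 7.35% = +0.71 pp.

The unemployment rate changed by +0.71 percentage points.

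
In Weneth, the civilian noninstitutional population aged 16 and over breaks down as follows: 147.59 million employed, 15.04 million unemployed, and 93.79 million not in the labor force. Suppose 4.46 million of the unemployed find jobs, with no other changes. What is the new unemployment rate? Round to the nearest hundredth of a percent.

Initially, labor force = 147.59 + 15.04 = 162.63 million, so u = 15.04/162.63 = 9.25%.
After the change, unemployed falls and employed rises by 4.46; labor force unchanged → E = 152.05, U = 10.58, labor force = 162.63 million.
New unemployment rate = 10.58 / 162.63 = 6.51%.

New unemployment rate ≈ 6.51%.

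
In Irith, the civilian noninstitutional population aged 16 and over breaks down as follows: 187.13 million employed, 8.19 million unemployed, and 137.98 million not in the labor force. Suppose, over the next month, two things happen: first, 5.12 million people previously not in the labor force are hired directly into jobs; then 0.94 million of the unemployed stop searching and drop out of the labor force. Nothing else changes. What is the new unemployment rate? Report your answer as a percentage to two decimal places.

Initially, labor force = 187.13 + 8.19 = 195.32 million, so u = 8.19/195.32 = 4.19%.
After the first change, employed and labor force both rise by 5.12; unemployed unchanged → E = 192.25, U = 8.19, labor force = 200.44 million.
After the second change, unemployed and labor force both fall by 0.94 → E = 192.25, U = 7.25, labor force = 199.50 million.
New unemployment rate = 7.25 / 199.50 = 3.63%.

New unemployment rate ≈ 3.63%.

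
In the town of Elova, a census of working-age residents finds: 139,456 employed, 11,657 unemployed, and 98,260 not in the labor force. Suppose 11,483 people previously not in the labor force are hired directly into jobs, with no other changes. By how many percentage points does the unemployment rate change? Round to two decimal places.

Initially, labor force = 139,456 + 11,657 = 151,113, so u = 11,657/151,113 = 7.71%.
After the change, employed and labor force both rise by 11,483; unemployed unchanged → E = 150,939, U = 11,657, labor force = 162,596.
New unemployment rate = 11,657 / 162,596 = 7.17%.
Change = 7.17% − 7.71% = −0.54 percentage points.

The unemployment rate changes by −0.54 percentage points.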